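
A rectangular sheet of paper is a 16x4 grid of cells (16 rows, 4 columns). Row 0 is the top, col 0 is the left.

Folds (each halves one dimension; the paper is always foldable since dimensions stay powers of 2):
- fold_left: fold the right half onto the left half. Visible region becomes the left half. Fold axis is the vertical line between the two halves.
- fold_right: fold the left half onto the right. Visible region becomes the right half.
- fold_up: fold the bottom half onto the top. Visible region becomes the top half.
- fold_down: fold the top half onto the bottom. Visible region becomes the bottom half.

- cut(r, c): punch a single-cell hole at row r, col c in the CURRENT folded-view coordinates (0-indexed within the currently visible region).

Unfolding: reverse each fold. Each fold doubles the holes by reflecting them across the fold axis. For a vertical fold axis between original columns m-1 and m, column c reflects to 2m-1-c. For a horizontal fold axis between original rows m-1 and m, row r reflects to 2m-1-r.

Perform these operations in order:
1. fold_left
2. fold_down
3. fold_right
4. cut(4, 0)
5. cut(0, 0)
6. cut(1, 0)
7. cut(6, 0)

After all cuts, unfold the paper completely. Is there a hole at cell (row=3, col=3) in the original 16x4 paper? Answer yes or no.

Op 1 fold_left: fold axis v@2; visible region now rows[0,16) x cols[0,2) = 16x2
Op 2 fold_down: fold axis h@8; visible region now rows[8,16) x cols[0,2) = 8x2
Op 3 fold_right: fold axis v@1; visible region now rows[8,16) x cols[1,2) = 8x1
Op 4 cut(4, 0): punch at orig (12,1); cuts so far [(12, 1)]; region rows[8,16) x cols[1,2) = 8x1
Op 5 cut(0, 0): punch at orig (8,1); cuts so far [(8, 1), (12, 1)]; region rows[8,16) x cols[1,2) = 8x1
Op 6 cut(1, 0): punch at orig (9,1); cuts so far [(8, 1), (9, 1), (12, 1)]; region rows[8,16) x cols[1,2) = 8x1
Op 7 cut(6, 0): punch at orig (14,1); cuts so far [(8, 1), (9, 1), (12, 1), (14, 1)]; region rows[8,16) x cols[1,2) = 8x1
Unfold 1 (reflect across v@1): 8 holes -> [(8, 0), (8, 1), (9, 0), (9, 1), (12, 0), (12, 1), (14, 0), (14, 1)]
Unfold 2 (reflect across h@8): 16 holes -> [(1, 0), (1, 1), (3, 0), (3, 1), (6, 0), (6, 1), (7, 0), (7, 1), (8, 0), (8, 1), (9, 0), (9, 1), (12, 0), (12, 1), (14, 0), (14, 1)]
Unfold 3 (reflect across v@2): 32 holes -> [(1, 0), (1, 1), (1, 2), (1, 3), (3, 0), (3, 1), (3, 2), (3, 3), (6, 0), (6, 1), (6, 2), (6, 3), (7, 0), (7, 1), (7, 2), (7, 3), (8, 0), (8, 1), (8, 2), (8, 3), (9, 0), (9, 1), (9, 2), (9, 3), (12, 0), (12, 1), (12, 2), (12, 3), (14, 0), (14, 1), (14, 2), (14, 3)]
Holes: [(1, 0), (1, 1), (1, 2), (1, 3), (3, 0), (3, 1), (3, 2), (3, 3), (6, 0), (6, 1), (6, 2), (6, 3), (7, 0), (7, 1), (7, 2), (7, 3), (8, 0), (8, 1), (8, 2), (8, 3), (9, 0), (9, 1), (9, 2), (9, 3), (12, 0), (12, 1), (12, 2), (12, 3), (14, 0), (14, 1), (14, 2), (14, 3)]

Answer: yes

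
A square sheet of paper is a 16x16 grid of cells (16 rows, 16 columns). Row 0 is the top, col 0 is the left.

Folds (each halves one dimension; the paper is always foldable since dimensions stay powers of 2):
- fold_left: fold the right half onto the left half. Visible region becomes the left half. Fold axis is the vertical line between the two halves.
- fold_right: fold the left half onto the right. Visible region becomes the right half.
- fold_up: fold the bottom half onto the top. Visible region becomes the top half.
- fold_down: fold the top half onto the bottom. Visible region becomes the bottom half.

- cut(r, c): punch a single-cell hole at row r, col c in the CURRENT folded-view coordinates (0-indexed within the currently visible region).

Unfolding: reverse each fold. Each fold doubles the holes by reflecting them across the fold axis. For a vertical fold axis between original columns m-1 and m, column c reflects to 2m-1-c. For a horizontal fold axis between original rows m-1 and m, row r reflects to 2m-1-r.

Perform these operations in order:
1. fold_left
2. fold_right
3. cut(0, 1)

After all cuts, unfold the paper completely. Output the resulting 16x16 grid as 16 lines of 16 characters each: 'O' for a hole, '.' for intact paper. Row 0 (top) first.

Op 1 fold_left: fold axis v@8; visible region now rows[0,16) x cols[0,8) = 16x8
Op 2 fold_right: fold axis v@4; visible region now rows[0,16) x cols[4,8) = 16x4
Op 3 cut(0, 1): punch at orig (0,5); cuts so far [(0, 5)]; region rows[0,16) x cols[4,8) = 16x4
Unfold 1 (reflect across v@4): 2 holes -> [(0, 2), (0, 5)]
Unfold 2 (reflect across v@8): 4 holes -> [(0, 2), (0, 5), (0, 10), (0, 13)]

Answer: ..O..O....O..O..
................
................
................
................
................
................
................
................
................
................
................
................
................
................
................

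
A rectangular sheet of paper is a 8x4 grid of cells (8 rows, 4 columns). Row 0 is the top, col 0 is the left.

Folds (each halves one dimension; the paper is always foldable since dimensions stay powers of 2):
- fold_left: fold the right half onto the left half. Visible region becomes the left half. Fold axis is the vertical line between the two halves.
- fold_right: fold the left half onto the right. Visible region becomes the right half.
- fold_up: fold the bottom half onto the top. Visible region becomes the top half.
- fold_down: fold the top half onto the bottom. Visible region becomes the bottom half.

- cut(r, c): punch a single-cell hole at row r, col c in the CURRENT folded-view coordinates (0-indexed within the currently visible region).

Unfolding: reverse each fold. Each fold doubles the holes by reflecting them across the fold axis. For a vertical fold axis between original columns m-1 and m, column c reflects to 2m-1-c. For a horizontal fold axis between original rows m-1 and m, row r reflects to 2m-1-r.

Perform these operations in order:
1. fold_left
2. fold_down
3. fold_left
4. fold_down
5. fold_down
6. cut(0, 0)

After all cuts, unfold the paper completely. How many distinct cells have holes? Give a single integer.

Op 1 fold_left: fold axis v@2; visible region now rows[0,8) x cols[0,2) = 8x2
Op 2 fold_down: fold axis h@4; visible region now rows[4,8) x cols[0,2) = 4x2
Op 3 fold_left: fold axis v@1; visible region now rows[4,8) x cols[0,1) = 4x1
Op 4 fold_down: fold axis h@6; visible region now rows[6,8) x cols[0,1) = 2x1
Op 5 fold_down: fold axis h@7; visible region now rows[7,8) x cols[0,1) = 1x1
Op 6 cut(0, 0): punch at orig (7,0); cuts so far [(7, 0)]; region rows[7,8) x cols[0,1) = 1x1
Unfold 1 (reflect across h@7): 2 holes -> [(6, 0), (7, 0)]
Unfold 2 (reflect across h@6): 4 holes -> [(4, 0), (5, 0), (6, 0), (7, 0)]
Unfold 3 (reflect across v@1): 8 holes -> [(4, 0), (4, 1), (5, 0), (5, 1), (6, 0), (6, 1), (7, 0), (7, 1)]
Unfold 4 (reflect across h@4): 16 holes -> [(0, 0), (0, 1), (1, 0), (1, 1), (2, 0), (2, 1), (3, 0), (3, 1), (4, 0), (4, 1), (5, 0), (5, 1), (6, 0), (6, 1), (7, 0), (7, 1)]
Unfold 5 (reflect across v@2): 32 holes -> [(0, 0), (0, 1), (0, 2), (0, 3), (1, 0), (1, 1), (1, 2), (1, 3), (2, 0), (2, 1), (2, 2), (2, 3), (3, 0), (3, 1), (3, 2), (3, 3), (4, 0), (4, 1), (4, 2), (4, 3), (5, 0), (5, 1), (5, 2), (5, 3), (6, 0), (6, 1), (6, 2), (6, 3), (7, 0), (7, 1), (7, 2), (7, 3)]

Answer: 32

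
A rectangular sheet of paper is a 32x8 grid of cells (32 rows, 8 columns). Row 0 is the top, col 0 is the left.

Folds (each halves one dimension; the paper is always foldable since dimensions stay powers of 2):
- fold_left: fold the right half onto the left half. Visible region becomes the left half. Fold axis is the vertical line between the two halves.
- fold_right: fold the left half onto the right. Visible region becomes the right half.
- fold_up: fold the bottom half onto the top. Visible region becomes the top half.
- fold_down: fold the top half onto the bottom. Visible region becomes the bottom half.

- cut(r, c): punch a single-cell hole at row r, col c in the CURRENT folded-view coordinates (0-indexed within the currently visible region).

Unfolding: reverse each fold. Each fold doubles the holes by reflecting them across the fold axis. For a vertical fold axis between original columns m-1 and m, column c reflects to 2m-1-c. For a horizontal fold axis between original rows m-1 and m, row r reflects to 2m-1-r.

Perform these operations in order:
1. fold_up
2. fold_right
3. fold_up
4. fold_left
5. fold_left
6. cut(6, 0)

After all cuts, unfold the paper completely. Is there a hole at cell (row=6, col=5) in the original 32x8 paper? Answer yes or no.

Answer: yes

Derivation:
Op 1 fold_up: fold axis h@16; visible region now rows[0,16) x cols[0,8) = 16x8
Op 2 fold_right: fold axis v@4; visible region now rows[0,16) x cols[4,8) = 16x4
Op 3 fold_up: fold axis h@8; visible region now rows[0,8) x cols[4,8) = 8x4
Op 4 fold_left: fold axis v@6; visible region now rows[0,8) x cols[4,6) = 8x2
Op 5 fold_left: fold axis v@5; visible region now rows[0,8) x cols[4,5) = 8x1
Op 6 cut(6, 0): punch at orig (6,4); cuts so far [(6, 4)]; region rows[0,8) x cols[4,5) = 8x1
Unfold 1 (reflect across v@5): 2 holes -> [(6, 4), (6, 5)]
Unfold 2 (reflect across v@6): 4 holes -> [(6, 4), (6, 5), (6, 6), (6, 7)]
Unfold 3 (reflect across h@8): 8 holes -> [(6, 4), (6, 5), (6, 6), (6, 7), (9, 4), (9, 5), (9, 6), (9, 7)]
Unfold 4 (reflect across v@4): 16 holes -> [(6, 0), (6, 1), (6, 2), (6, 3), (6, 4), (6, 5), (6, 6), (6, 7), (9, 0), (9, 1), (9, 2), (9, 3), (9, 4), (9, 5), (9, 6), (9, 7)]
Unfold 5 (reflect across h@16): 32 holes -> [(6, 0), (6, 1), (6, 2), (6, 3), (6, 4), (6, 5), (6, 6), (6, 7), (9, 0), (9, 1), (9, 2), (9, 3), (9, 4), (9, 5), (9, 6), (9, 7), (22, 0), (22, 1), (22, 2), (22, 3), (22, 4), (22, 5), (22, 6), (22, 7), (25, 0), (25, 1), (25, 2), (25, 3), (25, 4), (25, 5), (25, 6), (25, 7)]
Holes: [(6, 0), (6, 1), (6, 2), (6, 3), (6, 4), (6, 5), (6, 6), (6, 7), (9, 0), (9, 1), (9, 2), (9, 3), (9, 4), (9, 5), (9, 6), (9, 7), (22, 0), (22, 1), (22, 2), (22, 3), (22, 4), (22, 5), (22, 6), (22, 7), (25, 0), (25, 1), (25, 2), (25, 3), (25, 4), (25, 5), (25, 6), (25, 7)]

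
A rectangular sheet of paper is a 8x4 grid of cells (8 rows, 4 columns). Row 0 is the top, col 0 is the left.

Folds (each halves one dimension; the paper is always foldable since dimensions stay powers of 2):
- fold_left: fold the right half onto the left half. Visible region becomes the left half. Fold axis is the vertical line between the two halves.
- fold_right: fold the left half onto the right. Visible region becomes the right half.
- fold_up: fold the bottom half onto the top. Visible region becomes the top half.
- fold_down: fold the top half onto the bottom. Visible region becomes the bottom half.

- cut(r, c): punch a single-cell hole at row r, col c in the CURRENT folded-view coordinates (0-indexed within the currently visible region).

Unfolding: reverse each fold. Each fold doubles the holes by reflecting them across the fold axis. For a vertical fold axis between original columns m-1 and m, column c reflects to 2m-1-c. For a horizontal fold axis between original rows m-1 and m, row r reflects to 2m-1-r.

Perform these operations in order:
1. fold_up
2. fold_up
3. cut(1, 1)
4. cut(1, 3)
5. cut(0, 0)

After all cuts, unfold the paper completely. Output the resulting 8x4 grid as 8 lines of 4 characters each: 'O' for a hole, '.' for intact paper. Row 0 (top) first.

Op 1 fold_up: fold axis h@4; visible region now rows[0,4) x cols[0,4) = 4x4
Op 2 fold_up: fold axis h@2; visible region now rows[0,2) x cols[0,4) = 2x4
Op 3 cut(1, 1): punch at orig (1,1); cuts so far [(1, 1)]; region rows[0,2) x cols[0,4) = 2x4
Op 4 cut(1, 3): punch at orig (1,3); cuts so far [(1, 1), (1, 3)]; region rows[0,2) x cols[0,4) = 2x4
Op 5 cut(0, 0): punch at orig (0,0); cuts so far [(0, 0), (1, 1), (1, 3)]; region rows[0,2) x cols[0,4) = 2x4
Unfold 1 (reflect across h@2): 6 holes -> [(0, 0), (1, 1), (1, 3), (2, 1), (2, 3), (3, 0)]
Unfold 2 (reflect across h@4): 12 holes -> [(0, 0), (1, 1), (1, 3), (2, 1), (2, 3), (3, 0), (4, 0), (5, 1), (5, 3), (6, 1), (6, 3), (7, 0)]

Answer: O...
.O.O
.O.O
O...
O...
.O.O
.O.O
O...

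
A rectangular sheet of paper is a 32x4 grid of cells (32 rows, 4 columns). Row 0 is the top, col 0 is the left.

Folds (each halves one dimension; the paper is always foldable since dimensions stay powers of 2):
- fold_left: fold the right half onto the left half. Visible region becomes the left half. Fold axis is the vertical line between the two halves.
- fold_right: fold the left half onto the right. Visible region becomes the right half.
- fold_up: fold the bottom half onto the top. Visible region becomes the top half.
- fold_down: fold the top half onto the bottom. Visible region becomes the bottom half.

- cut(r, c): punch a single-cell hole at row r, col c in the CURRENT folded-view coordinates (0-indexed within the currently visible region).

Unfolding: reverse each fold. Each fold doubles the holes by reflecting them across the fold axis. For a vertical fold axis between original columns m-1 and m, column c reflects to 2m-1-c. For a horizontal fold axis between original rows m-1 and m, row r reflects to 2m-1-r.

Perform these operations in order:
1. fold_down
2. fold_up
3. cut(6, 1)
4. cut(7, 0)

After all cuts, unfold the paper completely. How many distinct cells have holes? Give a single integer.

Op 1 fold_down: fold axis h@16; visible region now rows[16,32) x cols[0,4) = 16x4
Op 2 fold_up: fold axis h@24; visible region now rows[16,24) x cols[0,4) = 8x4
Op 3 cut(6, 1): punch at orig (22,1); cuts so far [(22, 1)]; region rows[16,24) x cols[0,4) = 8x4
Op 4 cut(7, 0): punch at orig (23,0); cuts so far [(22, 1), (23, 0)]; region rows[16,24) x cols[0,4) = 8x4
Unfold 1 (reflect across h@24): 4 holes -> [(22, 1), (23, 0), (24, 0), (25, 1)]
Unfold 2 (reflect across h@16): 8 holes -> [(6, 1), (7, 0), (8, 0), (9, 1), (22, 1), (23, 0), (24, 0), (25, 1)]

Answer: 8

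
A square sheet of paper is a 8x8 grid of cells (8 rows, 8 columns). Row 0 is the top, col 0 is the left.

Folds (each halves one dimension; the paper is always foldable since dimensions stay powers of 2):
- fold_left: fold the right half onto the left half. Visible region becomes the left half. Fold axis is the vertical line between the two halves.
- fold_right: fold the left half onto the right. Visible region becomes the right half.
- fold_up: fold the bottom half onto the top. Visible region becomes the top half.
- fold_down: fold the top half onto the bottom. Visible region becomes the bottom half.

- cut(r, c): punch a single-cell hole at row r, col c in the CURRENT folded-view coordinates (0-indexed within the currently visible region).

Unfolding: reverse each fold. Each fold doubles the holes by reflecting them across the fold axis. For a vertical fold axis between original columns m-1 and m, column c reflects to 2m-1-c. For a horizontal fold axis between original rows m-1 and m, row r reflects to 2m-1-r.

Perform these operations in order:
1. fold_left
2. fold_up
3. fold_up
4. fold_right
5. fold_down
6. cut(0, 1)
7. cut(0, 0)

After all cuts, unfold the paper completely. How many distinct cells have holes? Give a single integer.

Op 1 fold_left: fold axis v@4; visible region now rows[0,8) x cols[0,4) = 8x4
Op 2 fold_up: fold axis h@4; visible region now rows[0,4) x cols[0,4) = 4x4
Op 3 fold_up: fold axis h@2; visible region now rows[0,2) x cols[0,4) = 2x4
Op 4 fold_right: fold axis v@2; visible region now rows[0,2) x cols[2,4) = 2x2
Op 5 fold_down: fold axis h@1; visible region now rows[1,2) x cols[2,4) = 1x2
Op 6 cut(0, 1): punch at orig (1,3); cuts so far [(1, 3)]; region rows[1,2) x cols[2,4) = 1x2
Op 7 cut(0, 0): punch at orig (1,2); cuts so far [(1, 2), (1, 3)]; region rows[1,2) x cols[2,4) = 1x2
Unfold 1 (reflect across h@1): 4 holes -> [(0, 2), (0, 3), (1, 2), (1, 3)]
Unfold 2 (reflect across v@2): 8 holes -> [(0, 0), (0, 1), (0, 2), (0, 3), (1, 0), (1, 1), (1, 2), (1, 3)]
Unfold 3 (reflect across h@2): 16 holes -> [(0, 0), (0, 1), (0, 2), (0, 3), (1, 0), (1, 1), (1, 2), (1, 3), (2, 0), (2, 1), (2, 2), (2, 3), (3, 0), (3, 1), (3, 2), (3, 3)]
Unfold 4 (reflect across h@4): 32 holes -> [(0, 0), (0, 1), (0, 2), (0, 3), (1, 0), (1, 1), (1, 2), (1, 3), (2, 0), (2, 1), (2, 2), (2, 3), (3, 0), (3, 1), (3, 2), (3, 3), (4, 0), (4, 1), (4, 2), (4, 3), (5, 0), (5, 1), (5, 2), (5, 3), (6, 0), (6, 1), (6, 2), (6, 3), (7, 0), (7, 1), (7, 2), (7, 3)]
Unfold 5 (reflect across v@4): 64 holes -> [(0, 0), (0, 1), (0, 2), (0, 3), (0, 4), (0, 5), (0, 6), (0, 7), (1, 0), (1, 1), (1, 2), (1, 3), (1, 4), (1, 5), (1, 6), (1, 7), (2, 0), (2, 1), (2, 2), (2, 3), (2, 4), (2, 5), (2, 6), (2, 7), (3, 0), (3, 1), (3, 2), (3, 3), (3, 4), (3, 5), (3, 6), (3, 7), (4, 0), (4, 1), (4, 2), (4, 3), (4, 4), (4, 5), (4, 6), (4, 7), (5, 0), (5, 1), (5, 2), (5, 3), (5, 4), (5, 5), (5, 6), (5, 7), (6, 0), (6, 1), (6, 2), (6, 3), (6, 4), (6, 5), (6, 6), (6, 7), (7, 0), (7, 1), (7, 2), (7, 3), (7, 4), (7, 5), (7, 6), (7, 7)]

Answer: 64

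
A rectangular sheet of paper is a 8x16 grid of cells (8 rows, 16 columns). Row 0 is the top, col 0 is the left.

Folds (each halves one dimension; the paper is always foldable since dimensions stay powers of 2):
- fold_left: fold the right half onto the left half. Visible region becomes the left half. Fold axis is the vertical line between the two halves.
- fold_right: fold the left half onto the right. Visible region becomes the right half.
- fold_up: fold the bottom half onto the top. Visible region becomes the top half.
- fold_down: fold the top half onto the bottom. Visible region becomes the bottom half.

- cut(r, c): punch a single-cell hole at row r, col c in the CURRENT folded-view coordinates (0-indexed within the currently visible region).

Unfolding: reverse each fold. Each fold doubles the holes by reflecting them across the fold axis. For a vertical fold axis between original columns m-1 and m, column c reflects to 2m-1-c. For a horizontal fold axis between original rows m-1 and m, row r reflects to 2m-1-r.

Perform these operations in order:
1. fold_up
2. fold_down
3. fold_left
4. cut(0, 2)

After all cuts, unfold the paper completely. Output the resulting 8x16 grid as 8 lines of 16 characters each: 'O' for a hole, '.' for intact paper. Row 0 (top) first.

Answer: ................
..O..........O..
..O..........O..
................
................
..O..........O..
..O..........O..
................

Derivation:
Op 1 fold_up: fold axis h@4; visible region now rows[0,4) x cols[0,16) = 4x16
Op 2 fold_down: fold axis h@2; visible region now rows[2,4) x cols[0,16) = 2x16
Op 3 fold_left: fold axis v@8; visible region now rows[2,4) x cols[0,8) = 2x8
Op 4 cut(0, 2): punch at orig (2,2); cuts so far [(2, 2)]; region rows[2,4) x cols[0,8) = 2x8
Unfold 1 (reflect across v@8): 2 holes -> [(2, 2), (2, 13)]
Unfold 2 (reflect across h@2): 4 holes -> [(1, 2), (1, 13), (2, 2), (2, 13)]
Unfold 3 (reflect across h@4): 8 holes -> [(1, 2), (1, 13), (2, 2), (2, 13), (5, 2), (5, 13), (6, 2), (6, 13)]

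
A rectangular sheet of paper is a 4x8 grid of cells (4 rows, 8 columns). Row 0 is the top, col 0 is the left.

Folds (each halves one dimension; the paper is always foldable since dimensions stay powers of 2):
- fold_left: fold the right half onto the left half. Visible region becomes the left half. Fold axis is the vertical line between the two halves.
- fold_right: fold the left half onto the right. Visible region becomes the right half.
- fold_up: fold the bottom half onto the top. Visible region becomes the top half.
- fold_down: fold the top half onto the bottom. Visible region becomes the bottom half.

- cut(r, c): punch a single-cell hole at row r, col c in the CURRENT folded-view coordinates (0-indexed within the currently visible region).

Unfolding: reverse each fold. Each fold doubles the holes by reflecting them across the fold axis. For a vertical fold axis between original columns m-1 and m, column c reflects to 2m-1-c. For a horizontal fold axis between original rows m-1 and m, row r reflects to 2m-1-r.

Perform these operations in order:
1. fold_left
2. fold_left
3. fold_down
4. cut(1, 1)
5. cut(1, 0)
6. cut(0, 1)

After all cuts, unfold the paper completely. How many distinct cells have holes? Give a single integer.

Op 1 fold_left: fold axis v@4; visible region now rows[0,4) x cols[0,4) = 4x4
Op 2 fold_left: fold axis v@2; visible region now rows[0,4) x cols[0,2) = 4x2
Op 3 fold_down: fold axis h@2; visible region now rows[2,4) x cols[0,2) = 2x2
Op 4 cut(1, 1): punch at orig (3,1); cuts so far [(3, 1)]; region rows[2,4) x cols[0,2) = 2x2
Op 5 cut(1, 0): punch at orig (3,0); cuts so far [(3, 0), (3, 1)]; region rows[2,4) x cols[0,2) = 2x2
Op 6 cut(0, 1): punch at orig (2,1); cuts so far [(2, 1), (3, 0), (3, 1)]; region rows[2,4) x cols[0,2) = 2x2
Unfold 1 (reflect across h@2): 6 holes -> [(0, 0), (0, 1), (1, 1), (2, 1), (3, 0), (3, 1)]
Unfold 2 (reflect across v@2): 12 holes -> [(0, 0), (0, 1), (0, 2), (0, 3), (1, 1), (1, 2), (2, 1), (2, 2), (3, 0), (3, 1), (3, 2), (3, 3)]
Unfold 3 (reflect across v@4): 24 holes -> [(0, 0), (0, 1), (0, 2), (0, 3), (0, 4), (0, 5), (0, 6), (0, 7), (1, 1), (1, 2), (1, 5), (1, 6), (2, 1), (2, 2), (2, 5), (2, 6), (3, 0), (3, 1), (3, 2), (3, 3), (3, 4), (3, 5), (3, 6), (3, 7)]

Answer: 24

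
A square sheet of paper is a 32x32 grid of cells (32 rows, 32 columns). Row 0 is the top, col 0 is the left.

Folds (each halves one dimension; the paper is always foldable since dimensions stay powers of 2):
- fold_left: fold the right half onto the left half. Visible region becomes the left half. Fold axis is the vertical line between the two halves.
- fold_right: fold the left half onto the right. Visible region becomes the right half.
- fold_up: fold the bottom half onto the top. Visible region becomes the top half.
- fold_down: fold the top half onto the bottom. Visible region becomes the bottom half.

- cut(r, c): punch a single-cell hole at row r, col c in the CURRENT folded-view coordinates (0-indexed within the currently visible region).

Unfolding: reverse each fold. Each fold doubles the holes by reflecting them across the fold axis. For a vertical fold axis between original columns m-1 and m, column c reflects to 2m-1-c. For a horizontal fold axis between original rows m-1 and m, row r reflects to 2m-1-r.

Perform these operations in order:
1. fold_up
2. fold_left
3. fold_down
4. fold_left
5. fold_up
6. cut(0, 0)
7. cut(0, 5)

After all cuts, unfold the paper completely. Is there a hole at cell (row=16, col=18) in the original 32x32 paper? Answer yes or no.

Answer: no

Derivation:
Op 1 fold_up: fold axis h@16; visible region now rows[0,16) x cols[0,32) = 16x32
Op 2 fold_left: fold axis v@16; visible region now rows[0,16) x cols[0,16) = 16x16
Op 3 fold_down: fold axis h@8; visible region now rows[8,16) x cols[0,16) = 8x16
Op 4 fold_left: fold axis v@8; visible region now rows[8,16) x cols[0,8) = 8x8
Op 5 fold_up: fold axis h@12; visible region now rows[8,12) x cols[0,8) = 4x8
Op 6 cut(0, 0): punch at orig (8,0); cuts so far [(8, 0)]; region rows[8,12) x cols[0,8) = 4x8
Op 7 cut(0, 5): punch at orig (8,5); cuts so far [(8, 0), (8, 5)]; region rows[8,12) x cols[0,8) = 4x8
Unfold 1 (reflect across h@12): 4 holes -> [(8, 0), (8, 5), (15, 0), (15, 5)]
Unfold 2 (reflect across v@8): 8 holes -> [(8, 0), (8, 5), (8, 10), (8, 15), (15, 0), (15, 5), (15, 10), (15, 15)]
Unfold 3 (reflect across h@8): 16 holes -> [(0, 0), (0, 5), (0, 10), (0, 15), (7, 0), (7, 5), (7, 10), (7, 15), (8, 0), (8, 5), (8, 10), (8, 15), (15, 0), (15, 5), (15, 10), (15, 15)]
Unfold 4 (reflect across v@16): 32 holes -> [(0, 0), (0, 5), (0, 10), (0, 15), (0, 16), (0, 21), (0, 26), (0, 31), (7, 0), (7, 5), (7, 10), (7, 15), (7, 16), (7, 21), (7, 26), (7, 31), (8, 0), (8, 5), (8, 10), (8, 15), (8, 16), (8, 21), (8, 26), (8, 31), (15, 0), (15, 5), (15, 10), (15, 15), (15, 16), (15, 21), (15, 26), (15, 31)]
Unfold 5 (reflect across h@16): 64 holes -> [(0, 0), (0, 5), (0, 10), (0, 15), (0, 16), (0, 21), (0, 26), (0, 31), (7, 0), (7, 5), (7, 10), (7, 15), (7, 16), (7, 21), (7, 26), (7, 31), (8, 0), (8, 5), (8, 10), (8, 15), (8, 16), (8, 21), (8, 26), (8, 31), (15, 0), (15, 5), (15, 10), (15, 15), (15, 16), (15, 21), (15, 26), (15, 31), (16, 0), (16, 5), (16, 10), (16, 15), (16, 16), (16, 21), (16, 26), (16, 31), (23, 0), (23, 5), (23, 10), (23, 15), (23, 16), (23, 21), (23, 26), (23, 31), (24, 0), (24, 5), (24, 10), (24, 15), (24, 16), (24, 21), (24, 26), (24, 31), (31, 0), (31, 5), (31, 10), (31, 15), (31, 16), (31, 21), (31, 26), (31, 31)]
Holes: [(0, 0), (0, 5), (0, 10), (0, 15), (0, 16), (0, 21), (0, 26), (0, 31), (7, 0), (7, 5), (7, 10), (7, 15), (7, 16), (7, 21), (7, 26), (7, 31), (8, 0), (8, 5), (8, 10), (8, 15), (8, 16), (8, 21), (8, 26), (8, 31), (15, 0), (15, 5), (15, 10), (15, 15), (15, 16), (15, 21), (15, 26), (15, 31), (16, 0), (16, 5), (16, 10), (16, 15), (16, 16), (16, 21), (16, 26), (16, 31), (23, 0), (23, 5), (23, 10), (23, 15), (23, 16), (23, 21), (23, 26), (23, 31), (24, 0), (24, 5), (24, 10), (24, 15), (24, 16), (24, 21), (24, 26), (24, 31), (31, 0), (31, 5), (31, 10), (31, 15), (31, 16), (31, 21), (31, 26), (31, 31)]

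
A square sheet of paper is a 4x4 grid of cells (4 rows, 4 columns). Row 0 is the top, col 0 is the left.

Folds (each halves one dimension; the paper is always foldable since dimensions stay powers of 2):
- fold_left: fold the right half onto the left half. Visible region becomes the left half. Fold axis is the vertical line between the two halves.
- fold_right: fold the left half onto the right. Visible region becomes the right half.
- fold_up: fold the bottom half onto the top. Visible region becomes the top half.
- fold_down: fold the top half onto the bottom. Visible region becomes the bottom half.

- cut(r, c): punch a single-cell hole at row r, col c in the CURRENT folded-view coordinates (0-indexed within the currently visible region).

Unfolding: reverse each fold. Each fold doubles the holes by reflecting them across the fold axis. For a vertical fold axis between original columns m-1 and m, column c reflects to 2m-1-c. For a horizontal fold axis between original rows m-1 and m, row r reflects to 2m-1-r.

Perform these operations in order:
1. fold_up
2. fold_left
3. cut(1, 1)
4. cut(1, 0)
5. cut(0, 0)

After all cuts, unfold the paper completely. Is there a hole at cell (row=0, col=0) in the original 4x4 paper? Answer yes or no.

Op 1 fold_up: fold axis h@2; visible region now rows[0,2) x cols[0,4) = 2x4
Op 2 fold_left: fold axis v@2; visible region now rows[0,2) x cols[0,2) = 2x2
Op 3 cut(1, 1): punch at orig (1,1); cuts so far [(1, 1)]; region rows[0,2) x cols[0,2) = 2x2
Op 4 cut(1, 0): punch at orig (1,0); cuts so far [(1, 0), (1, 1)]; region rows[0,2) x cols[0,2) = 2x2
Op 5 cut(0, 0): punch at orig (0,0); cuts so far [(0, 0), (1, 0), (1, 1)]; region rows[0,2) x cols[0,2) = 2x2
Unfold 1 (reflect across v@2): 6 holes -> [(0, 0), (0, 3), (1, 0), (1, 1), (1, 2), (1, 3)]
Unfold 2 (reflect across h@2): 12 holes -> [(0, 0), (0, 3), (1, 0), (1, 1), (1, 2), (1, 3), (2, 0), (2, 1), (2, 2), (2, 3), (3, 0), (3, 3)]
Holes: [(0, 0), (0, 3), (1, 0), (1, 1), (1, 2), (1, 3), (2, 0), (2, 1), (2, 2), (2, 3), (3, 0), (3, 3)]

Answer: yes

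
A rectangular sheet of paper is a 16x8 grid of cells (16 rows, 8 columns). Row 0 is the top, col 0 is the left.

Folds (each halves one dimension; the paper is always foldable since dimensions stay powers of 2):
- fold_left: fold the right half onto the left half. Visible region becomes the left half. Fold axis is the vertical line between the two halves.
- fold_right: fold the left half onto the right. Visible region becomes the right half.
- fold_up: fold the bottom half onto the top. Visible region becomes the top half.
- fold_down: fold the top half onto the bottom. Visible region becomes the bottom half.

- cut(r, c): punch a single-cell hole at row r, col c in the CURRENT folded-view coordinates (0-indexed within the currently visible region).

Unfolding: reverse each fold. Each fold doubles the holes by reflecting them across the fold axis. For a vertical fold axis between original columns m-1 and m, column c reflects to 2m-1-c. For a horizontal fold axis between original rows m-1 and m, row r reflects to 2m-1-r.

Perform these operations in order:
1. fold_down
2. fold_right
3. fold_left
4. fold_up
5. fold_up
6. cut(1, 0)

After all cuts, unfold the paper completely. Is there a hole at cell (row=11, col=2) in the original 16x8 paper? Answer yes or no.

Answer: no

Derivation:
Op 1 fold_down: fold axis h@8; visible region now rows[8,16) x cols[0,8) = 8x8
Op 2 fold_right: fold axis v@4; visible region now rows[8,16) x cols[4,8) = 8x4
Op 3 fold_left: fold axis v@6; visible region now rows[8,16) x cols[4,6) = 8x2
Op 4 fold_up: fold axis h@12; visible region now rows[8,12) x cols[4,6) = 4x2
Op 5 fold_up: fold axis h@10; visible region now rows[8,10) x cols[4,6) = 2x2
Op 6 cut(1, 0): punch at orig (9,4); cuts so far [(9, 4)]; region rows[8,10) x cols[4,6) = 2x2
Unfold 1 (reflect across h@10): 2 holes -> [(9, 4), (10, 4)]
Unfold 2 (reflect across h@12): 4 holes -> [(9, 4), (10, 4), (13, 4), (14, 4)]
Unfold 3 (reflect across v@6): 8 holes -> [(9, 4), (9, 7), (10, 4), (10, 7), (13, 4), (13, 7), (14, 4), (14, 7)]
Unfold 4 (reflect across v@4): 16 holes -> [(9, 0), (9, 3), (9, 4), (9, 7), (10, 0), (10, 3), (10, 4), (10, 7), (13, 0), (13, 3), (13, 4), (13, 7), (14, 0), (14, 3), (14, 4), (14, 7)]
Unfold 5 (reflect across h@8): 32 holes -> [(1, 0), (1, 3), (1, 4), (1, 7), (2, 0), (2, 3), (2, 4), (2, 7), (5, 0), (5, 3), (5, 4), (5, 7), (6, 0), (6, 3), (6, 4), (6, 7), (9, 0), (9, 3), (9, 4), (9, 7), (10, 0), (10, 3), (10, 4), (10, 7), (13, 0), (13, 3), (13, 4), (13, 7), (14, 0), (14, 3), (14, 4), (14, 7)]
Holes: [(1, 0), (1, 3), (1, 4), (1, 7), (2, 0), (2, 3), (2, 4), (2, 7), (5, 0), (5, 3), (5, 4), (5, 7), (6, 0), (6, 3), (6, 4), (6, 7), (9, 0), (9, 3), (9, 4), (9, 7), (10, 0), (10, 3), (10, 4), (10, 7), (13, 0), (13, 3), (13, 4), (13, 7), (14, 0), (14, 3), (14, 4), (14, 7)]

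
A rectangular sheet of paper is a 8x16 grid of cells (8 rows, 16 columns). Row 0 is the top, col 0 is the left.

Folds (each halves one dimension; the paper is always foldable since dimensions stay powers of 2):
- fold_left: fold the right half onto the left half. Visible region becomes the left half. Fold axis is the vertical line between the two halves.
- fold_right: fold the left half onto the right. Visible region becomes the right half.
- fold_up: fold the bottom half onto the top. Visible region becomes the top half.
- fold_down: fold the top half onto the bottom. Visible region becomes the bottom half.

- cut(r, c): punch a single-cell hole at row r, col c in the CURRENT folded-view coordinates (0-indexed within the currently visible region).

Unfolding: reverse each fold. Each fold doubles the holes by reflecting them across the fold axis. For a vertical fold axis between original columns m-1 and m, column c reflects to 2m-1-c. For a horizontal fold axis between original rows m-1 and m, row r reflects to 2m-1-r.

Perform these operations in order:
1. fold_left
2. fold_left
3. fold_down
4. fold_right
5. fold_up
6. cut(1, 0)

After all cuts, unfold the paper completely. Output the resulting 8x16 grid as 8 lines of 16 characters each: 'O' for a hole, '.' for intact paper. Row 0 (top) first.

Answer: ................
.OO..OO..OO..OO.
.OO..OO..OO..OO.
................
................
.OO..OO..OO..OO.
.OO..OO..OO..OO.
................

Derivation:
Op 1 fold_left: fold axis v@8; visible region now rows[0,8) x cols[0,8) = 8x8
Op 2 fold_left: fold axis v@4; visible region now rows[0,8) x cols[0,4) = 8x4
Op 3 fold_down: fold axis h@4; visible region now rows[4,8) x cols[0,4) = 4x4
Op 4 fold_right: fold axis v@2; visible region now rows[4,8) x cols[2,4) = 4x2
Op 5 fold_up: fold axis h@6; visible region now rows[4,6) x cols[2,4) = 2x2
Op 6 cut(1, 0): punch at orig (5,2); cuts so far [(5, 2)]; region rows[4,6) x cols[2,4) = 2x2
Unfold 1 (reflect across h@6): 2 holes -> [(5, 2), (6, 2)]
Unfold 2 (reflect across v@2): 4 holes -> [(5, 1), (5, 2), (6, 1), (6, 2)]
Unfold 3 (reflect across h@4): 8 holes -> [(1, 1), (1, 2), (2, 1), (2, 2), (5, 1), (5, 2), (6, 1), (6, 2)]
Unfold 4 (reflect across v@4): 16 holes -> [(1, 1), (1, 2), (1, 5), (1, 6), (2, 1), (2, 2), (2, 5), (2, 6), (5, 1), (5, 2), (5, 5), (5, 6), (6, 1), (6, 2), (6, 5), (6, 6)]
Unfold 5 (reflect across v@8): 32 holes -> [(1, 1), (1, 2), (1, 5), (1, 6), (1, 9), (1, 10), (1, 13), (1, 14), (2, 1), (2, 2), (2, 5), (2, 6), (2, 9), (2, 10), (2, 13), (2, 14), (5, 1), (5, 2), (5, 5), (5, 6), (5, 9), (5, 10), (5, 13), (5, 14), (6, 1), (6, 2), (6, 5), (6, 6), (6, 9), (6, 10), (6, 13), (6, 14)]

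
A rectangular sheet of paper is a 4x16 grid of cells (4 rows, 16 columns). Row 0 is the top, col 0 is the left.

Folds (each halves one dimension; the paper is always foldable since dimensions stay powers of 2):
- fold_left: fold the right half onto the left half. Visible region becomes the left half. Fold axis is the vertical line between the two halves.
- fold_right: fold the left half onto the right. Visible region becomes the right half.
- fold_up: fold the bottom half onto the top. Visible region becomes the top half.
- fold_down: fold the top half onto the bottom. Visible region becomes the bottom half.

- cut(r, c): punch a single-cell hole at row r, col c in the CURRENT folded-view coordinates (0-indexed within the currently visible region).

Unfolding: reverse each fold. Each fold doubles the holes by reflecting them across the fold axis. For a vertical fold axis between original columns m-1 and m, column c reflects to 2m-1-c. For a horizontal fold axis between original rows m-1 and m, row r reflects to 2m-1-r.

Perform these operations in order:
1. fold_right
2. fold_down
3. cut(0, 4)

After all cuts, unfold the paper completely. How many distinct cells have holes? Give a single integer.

Op 1 fold_right: fold axis v@8; visible region now rows[0,4) x cols[8,16) = 4x8
Op 2 fold_down: fold axis h@2; visible region now rows[2,4) x cols[8,16) = 2x8
Op 3 cut(0, 4): punch at orig (2,12); cuts so far [(2, 12)]; region rows[2,4) x cols[8,16) = 2x8
Unfold 1 (reflect across h@2): 2 holes -> [(1, 12), (2, 12)]
Unfold 2 (reflect across v@8): 4 holes -> [(1, 3), (1, 12), (2, 3), (2, 12)]

Answer: 4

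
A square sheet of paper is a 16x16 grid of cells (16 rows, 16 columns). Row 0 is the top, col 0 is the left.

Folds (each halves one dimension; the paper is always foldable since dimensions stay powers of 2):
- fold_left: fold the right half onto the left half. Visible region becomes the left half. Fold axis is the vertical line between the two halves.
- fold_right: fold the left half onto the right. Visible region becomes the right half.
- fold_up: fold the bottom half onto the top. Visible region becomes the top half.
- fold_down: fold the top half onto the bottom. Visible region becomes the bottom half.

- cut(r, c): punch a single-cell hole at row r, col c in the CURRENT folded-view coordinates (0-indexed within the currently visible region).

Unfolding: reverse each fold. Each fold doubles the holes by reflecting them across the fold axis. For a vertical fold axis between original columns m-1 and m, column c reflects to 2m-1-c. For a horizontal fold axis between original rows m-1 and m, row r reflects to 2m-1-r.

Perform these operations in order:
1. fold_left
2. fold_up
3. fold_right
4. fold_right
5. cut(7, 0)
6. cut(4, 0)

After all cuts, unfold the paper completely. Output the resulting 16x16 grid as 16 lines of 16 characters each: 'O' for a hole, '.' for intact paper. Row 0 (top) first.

Answer: ................
................
................
................
.OO..OO..OO..OO.
................
................
.OO..OO..OO..OO.
.OO..OO..OO..OO.
................
................
.OO..OO..OO..OO.
................
................
................
................

Derivation:
Op 1 fold_left: fold axis v@8; visible region now rows[0,16) x cols[0,8) = 16x8
Op 2 fold_up: fold axis h@8; visible region now rows[0,8) x cols[0,8) = 8x8
Op 3 fold_right: fold axis v@4; visible region now rows[0,8) x cols[4,8) = 8x4
Op 4 fold_right: fold axis v@6; visible region now rows[0,8) x cols[6,8) = 8x2
Op 5 cut(7, 0): punch at orig (7,6); cuts so far [(7, 6)]; region rows[0,8) x cols[6,8) = 8x2
Op 6 cut(4, 0): punch at orig (4,6); cuts so far [(4, 6), (7, 6)]; region rows[0,8) x cols[6,8) = 8x2
Unfold 1 (reflect across v@6): 4 holes -> [(4, 5), (4, 6), (7, 5), (7, 6)]
Unfold 2 (reflect across v@4): 8 holes -> [(4, 1), (4, 2), (4, 5), (4, 6), (7, 1), (7, 2), (7, 5), (7, 6)]
Unfold 3 (reflect across h@8): 16 holes -> [(4, 1), (4, 2), (4, 5), (4, 6), (7, 1), (7, 2), (7, 5), (7, 6), (8, 1), (8, 2), (8, 5), (8, 6), (11, 1), (11, 2), (11, 5), (11, 6)]
Unfold 4 (reflect across v@8): 32 holes -> [(4, 1), (4, 2), (4, 5), (4, 6), (4, 9), (4, 10), (4, 13), (4, 14), (7, 1), (7, 2), (7, 5), (7, 6), (7, 9), (7, 10), (7, 13), (7, 14), (8, 1), (8, 2), (8, 5), (8, 6), (8, 9), (8, 10), (8, 13), (8, 14), (11, 1), (11, 2), (11, 5), (11, 6), (11, 9), (11, 10), (11, 13), (11, 14)]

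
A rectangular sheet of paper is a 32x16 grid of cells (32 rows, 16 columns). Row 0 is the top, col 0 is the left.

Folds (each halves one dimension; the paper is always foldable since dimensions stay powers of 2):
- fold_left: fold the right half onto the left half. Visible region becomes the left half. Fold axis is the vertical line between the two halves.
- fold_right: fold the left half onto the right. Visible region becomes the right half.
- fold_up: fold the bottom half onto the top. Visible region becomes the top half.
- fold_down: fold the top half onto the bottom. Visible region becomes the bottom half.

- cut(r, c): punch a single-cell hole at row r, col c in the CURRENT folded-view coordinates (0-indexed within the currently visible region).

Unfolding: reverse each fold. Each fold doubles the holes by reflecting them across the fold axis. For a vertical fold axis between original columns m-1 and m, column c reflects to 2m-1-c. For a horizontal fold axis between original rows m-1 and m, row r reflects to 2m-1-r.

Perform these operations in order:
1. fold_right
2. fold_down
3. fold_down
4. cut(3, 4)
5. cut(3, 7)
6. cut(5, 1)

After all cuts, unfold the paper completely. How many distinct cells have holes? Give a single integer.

Op 1 fold_right: fold axis v@8; visible region now rows[0,32) x cols[8,16) = 32x8
Op 2 fold_down: fold axis h@16; visible region now rows[16,32) x cols[8,16) = 16x8
Op 3 fold_down: fold axis h@24; visible region now rows[24,32) x cols[8,16) = 8x8
Op 4 cut(3, 4): punch at orig (27,12); cuts so far [(27, 12)]; region rows[24,32) x cols[8,16) = 8x8
Op 5 cut(3, 7): punch at orig (27,15); cuts so far [(27, 12), (27, 15)]; region rows[24,32) x cols[8,16) = 8x8
Op 6 cut(5, 1): punch at orig (29,9); cuts so far [(27, 12), (27, 15), (29, 9)]; region rows[24,32) x cols[8,16) = 8x8
Unfold 1 (reflect across h@24): 6 holes -> [(18, 9), (20, 12), (20, 15), (27, 12), (27, 15), (29, 9)]
Unfold 2 (reflect across h@16): 12 holes -> [(2, 9), (4, 12), (4, 15), (11, 12), (11, 15), (13, 9), (18, 9), (20, 12), (20, 15), (27, 12), (27, 15), (29, 9)]
Unfold 3 (reflect across v@8): 24 holes -> [(2, 6), (2, 9), (4, 0), (4, 3), (4, 12), (4, 15), (11, 0), (11, 3), (11, 12), (11, 15), (13, 6), (13, 9), (18, 6), (18, 9), (20, 0), (20, 3), (20, 12), (20, 15), (27, 0), (27, 3), (27, 12), (27, 15), (29, 6), (29, 9)]

Answer: 24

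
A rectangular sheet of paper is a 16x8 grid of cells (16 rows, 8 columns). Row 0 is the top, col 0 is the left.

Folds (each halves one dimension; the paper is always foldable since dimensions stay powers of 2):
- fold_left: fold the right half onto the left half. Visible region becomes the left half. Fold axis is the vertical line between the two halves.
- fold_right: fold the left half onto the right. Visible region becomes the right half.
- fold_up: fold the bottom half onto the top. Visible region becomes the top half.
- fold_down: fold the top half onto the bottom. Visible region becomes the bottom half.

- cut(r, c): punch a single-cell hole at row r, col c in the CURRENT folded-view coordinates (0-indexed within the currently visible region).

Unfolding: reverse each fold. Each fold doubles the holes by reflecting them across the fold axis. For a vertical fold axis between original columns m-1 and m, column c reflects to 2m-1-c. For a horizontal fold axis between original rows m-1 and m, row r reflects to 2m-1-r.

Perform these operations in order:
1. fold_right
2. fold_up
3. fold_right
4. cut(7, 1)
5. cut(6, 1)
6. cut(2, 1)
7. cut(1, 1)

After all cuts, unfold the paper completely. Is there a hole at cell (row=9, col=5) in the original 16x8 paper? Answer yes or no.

Answer: no

Derivation:
Op 1 fold_right: fold axis v@4; visible region now rows[0,16) x cols[4,8) = 16x4
Op 2 fold_up: fold axis h@8; visible region now rows[0,8) x cols[4,8) = 8x4
Op 3 fold_right: fold axis v@6; visible region now rows[0,8) x cols[6,8) = 8x2
Op 4 cut(7, 1): punch at orig (7,7); cuts so far [(7, 7)]; region rows[0,8) x cols[6,8) = 8x2
Op 5 cut(6, 1): punch at orig (6,7); cuts so far [(6, 7), (7, 7)]; region rows[0,8) x cols[6,8) = 8x2
Op 6 cut(2, 1): punch at orig (2,7); cuts so far [(2, 7), (6, 7), (7, 7)]; region rows[0,8) x cols[6,8) = 8x2
Op 7 cut(1, 1): punch at orig (1,7); cuts so far [(1, 7), (2, 7), (6, 7), (7, 7)]; region rows[0,8) x cols[6,8) = 8x2
Unfold 1 (reflect across v@6): 8 holes -> [(1, 4), (1, 7), (2, 4), (2, 7), (6, 4), (6, 7), (7, 4), (7, 7)]
Unfold 2 (reflect across h@8): 16 holes -> [(1, 4), (1, 7), (2, 4), (2, 7), (6, 4), (6, 7), (7, 4), (7, 7), (8, 4), (8, 7), (9, 4), (9, 7), (13, 4), (13, 7), (14, 4), (14, 7)]
Unfold 3 (reflect across v@4): 32 holes -> [(1, 0), (1, 3), (1, 4), (1, 7), (2, 0), (2, 3), (2, 4), (2, 7), (6, 0), (6, 3), (6, 4), (6, 7), (7, 0), (7, 3), (7, 4), (7, 7), (8, 0), (8, 3), (8, 4), (8, 7), (9, 0), (9, 3), (9, 4), (9, 7), (13, 0), (13, 3), (13, 4), (13, 7), (14, 0), (14, 3), (14, 4), (14, 7)]
Holes: [(1, 0), (1, 3), (1, 4), (1, 7), (2, 0), (2, 3), (2, 4), (2, 7), (6, 0), (6, 3), (6, 4), (6, 7), (7, 0), (7, 3), (7, 4), (7, 7), (8, 0), (8, 3), (8, 4), (8, 7), (9, 0), (9, 3), (9, 4), (9, 7), (13, 0), (13, 3), (13, 4), (13, 7), (14, 0), (14, 3), (14, 4), (14, 7)]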